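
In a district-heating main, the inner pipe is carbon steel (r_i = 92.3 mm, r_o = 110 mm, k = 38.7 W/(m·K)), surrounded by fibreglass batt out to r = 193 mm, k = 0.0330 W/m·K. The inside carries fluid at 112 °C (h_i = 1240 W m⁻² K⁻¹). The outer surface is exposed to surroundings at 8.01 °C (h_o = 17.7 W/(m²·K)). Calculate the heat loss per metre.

Resistance network (inner→outer):
  R'_conv,in = 1/(2πr h) = 1/(2π·0.0923·1240) = 0.001391 m·K/W
  R'_carbon steel = ln(0.110/0.0923)/(2πk) = 0.1754/(2π·38.7) = 7.215×10^-4 m·K/W
  R'_fibreglass batt = ln(0.193/0.110)/(2πk) = 0.5622/(2π·0.0330) = 2.711 m·K/W
  R'_conv,out = 1/(2πr h) = 1/(2π·0.193·17.7) = 0.04659 m·K/W
ΣR = 0.001391 + 7.215×10^-4 + 2.711 + 0.04659 = 2.760 m·K/W
Q' = ΔT/ΣR = (112 °C − 8.01 °C)/2.760 = 37.7 W/m

Q' = 37.7 W/m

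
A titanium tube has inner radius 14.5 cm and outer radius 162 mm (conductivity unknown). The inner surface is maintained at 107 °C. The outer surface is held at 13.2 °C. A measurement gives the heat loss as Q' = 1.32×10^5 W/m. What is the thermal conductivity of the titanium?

ΣR = ΔT/Q' = |107 − 13.2|/1.32×10^5 = 7.106×10^-4 m·K/W
ln(r₂/r₁)/(2πk) = 7.106×10^-4 ⇒ k = 0.1109/(2π·7.106×10^-4) = 24.8 W/m·K

k = 24.8 W/m·K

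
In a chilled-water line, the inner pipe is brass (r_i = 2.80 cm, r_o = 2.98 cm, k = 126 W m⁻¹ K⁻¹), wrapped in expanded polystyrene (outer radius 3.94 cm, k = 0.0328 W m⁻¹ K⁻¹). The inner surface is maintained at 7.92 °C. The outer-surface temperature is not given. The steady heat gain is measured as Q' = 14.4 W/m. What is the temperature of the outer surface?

Series resistances:
  R'_brass = ln(0.0298/0.0280)/(2πk) = 0.06230/(2π·126) = 7.870×10^-5 m·K/W
  R'_expanded polystyrene = ln(0.0394/0.0298)/(2πk) = 0.2793/(2π·0.0328) = 1.355 m·K/W
ΣR = 1.355 m·K/W
ΔT = Q'·ΣR = 14.4 × 1.355 = 19.51 K
Heat flows inward, so T_out = T_in + ΔT = 7.92 + 19.51 = 27.4 °C

T_out = 27.4 °C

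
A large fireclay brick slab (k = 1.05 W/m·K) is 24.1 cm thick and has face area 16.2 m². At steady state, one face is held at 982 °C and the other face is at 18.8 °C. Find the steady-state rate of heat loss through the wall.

Q = 68.0 kW

Q = kA·ΔT/L = 1.05 × 16.2 × |982 °C − 18.8 °C| / 0.241 = 68000 W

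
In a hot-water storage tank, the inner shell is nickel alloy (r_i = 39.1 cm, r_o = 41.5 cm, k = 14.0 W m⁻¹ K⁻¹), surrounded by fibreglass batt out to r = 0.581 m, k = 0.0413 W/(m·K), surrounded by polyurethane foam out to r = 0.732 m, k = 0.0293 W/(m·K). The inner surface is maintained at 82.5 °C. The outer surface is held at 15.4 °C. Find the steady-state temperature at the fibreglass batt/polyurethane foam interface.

Resistance network (inner→outer):
  R_nickel alloy = (1/0.391 − 1/0.415)/(4πk) = 0.1479/(4π·14.0) = 8.407×10^-4 K/W
  R_fibreglass batt = (1/0.415 − 1/0.581)/(4πk) = 0.6885/(4π·0.0413) = 1.327 K/W
  R_polyurethane foam = (1/0.581 − 1/0.732)/(4πk) = 0.3551/(4π·0.0293) = 0.9643 K/W
ΣR = 8.407×10^-4 + 1.327 + 0.9643 = 2.292 K/W
Q = ΔT/ΣR = (82.5 °C − 15.4 °C)/2.292 = 29.28 W
From the inner boundary to the fibreglass batt/polyurethane foam interface, ΣR_partial = 1.328 K/W.
T_interface = T_in − Q·ΣR_partial = 82.5 °C − (29.28)(1.328) = 43.6 °C

T = 43.6 °C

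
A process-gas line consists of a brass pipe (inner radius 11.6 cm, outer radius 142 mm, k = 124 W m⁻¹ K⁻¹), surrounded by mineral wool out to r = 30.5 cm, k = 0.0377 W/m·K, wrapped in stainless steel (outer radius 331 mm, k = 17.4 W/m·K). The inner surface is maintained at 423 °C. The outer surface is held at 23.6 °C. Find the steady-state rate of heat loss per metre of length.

Treat each layer as a resistance in series:
  R'_brass = ln(0.142/0.116)/(2πk) = 0.2022/(2π·124) = 2.596×10^-4 m·K/W
  R'_mineral wool = ln(0.305/0.142)/(2πk) = 0.7645/(2π·0.0377) = 3.227 m·K/W
  R'_stainless steel = ln(0.331/0.305)/(2πk) = 0.08181/(2π·17.4) = 7.483×10^-4 m·K/W
ΣR = 2.596×10^-4 + 3.227 + 7.483×10^-4 = 3.228 m·K/W
Q' = ΔT/ΣR = (423 °C − 23.6 °C)/3.228 = 124 W/m

Q' = 124 W/m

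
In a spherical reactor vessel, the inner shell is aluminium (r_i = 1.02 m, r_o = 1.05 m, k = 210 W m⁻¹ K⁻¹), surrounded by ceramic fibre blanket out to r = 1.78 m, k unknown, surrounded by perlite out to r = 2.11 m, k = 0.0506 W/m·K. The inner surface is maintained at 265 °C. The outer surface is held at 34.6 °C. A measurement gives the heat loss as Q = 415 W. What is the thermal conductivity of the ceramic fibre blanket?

ΣR = ΔT/Q = |265 − 34.6|/415 = 0.5552 K/W
Known resistances:
  R_aluminium = (1/1.02 − 1/1.05)/(4πk) = 0.02801/(4π·210) = 1.061×10^-5 K/W
  R_perlite = (1/1.78 − 1/2.11)/(4πk) = 0.08786/(4π·0.0506) = 0.1382 K/W
R_ceramic fibre blanket = ΣR − ΣR_known = 0.5552 − 0.1382 = 0.4170 K/W
(1/r₁−1/r₂)/(4πk) = 0.4170 ⇒ k = 0.3906/(4π·0.4170) = 0.0745 W/m·K

k = 0.0745 W/m·K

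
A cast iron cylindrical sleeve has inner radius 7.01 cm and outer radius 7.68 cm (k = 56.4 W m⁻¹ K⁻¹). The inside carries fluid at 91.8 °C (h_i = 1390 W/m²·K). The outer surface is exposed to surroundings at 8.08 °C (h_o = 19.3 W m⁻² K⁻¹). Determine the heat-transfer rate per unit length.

Q' = 766 W/m

Treat each layer as a resistance in series:
  R'_conv,in = 1/(2πr h) = 1/(2π·0.0701·1390) = 0.001633 m·K/W
  R'_cast iron = ln(0.0768/0.0701)/(2πk) = 0.09128/(2π·56.4) = 2.576×10^-4 m·K/W
  R'_conv,out = 1/(2πr h) = 1/(2π·0.0768·19.3) = 0.1074 m·K/W
ΣR = 0.001633 + 2.576×10^-4 + 0.1074 = 0.1093 m·K/W
Q' = ΔT/ΣR = (91.8 °C − 8.08 °C)/0.1093 = 766 W/m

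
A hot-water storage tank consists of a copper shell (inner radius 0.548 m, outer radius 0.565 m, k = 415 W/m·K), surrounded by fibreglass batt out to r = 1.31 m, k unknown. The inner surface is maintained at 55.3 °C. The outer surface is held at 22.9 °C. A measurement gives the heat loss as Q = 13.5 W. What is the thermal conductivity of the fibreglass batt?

k = 0.0334 W/m·K

ΣR = ΔT/Q = |55.3 − 22.9|/13.5 = 2.400 K/W
Known resistances:
  R_copper = (1/0.548 − 1/0.565)/(4πk) = 0.05491/(4π·415) = 1.053×10^-5 K/W
R_fibreglass batt = ΣR − ΣR_known = 2.400 − 1.053×10^-5 = 2.400 K/W
(1/r₁−1/r₂)/(4πk) = 2.400 ⇒ k = 1.007/(4π·2.400) = 0.0334 W/m·K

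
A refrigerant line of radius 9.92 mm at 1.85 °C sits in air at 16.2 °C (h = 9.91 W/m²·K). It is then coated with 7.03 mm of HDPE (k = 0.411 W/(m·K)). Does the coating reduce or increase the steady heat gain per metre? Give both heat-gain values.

increases: 8.86 → 12.4 W/m

Critical radius for a cylinder: r_cr = k/h = 0.0415 m = 4.15 cm.
Outer radius after coating: r₂ = 0.00992 + 0.00703 = 0.01695 m.
Since r₁ < r_cr and r₂ ≤ r_cr, the coating moves toward the maximum at r_cr — heat gain rises.
Bare: R = 1/(2πr₁h) = 1.619 m·K/W; Q = 14.35/1.619 = 8.86 W/m.
Coated: R = R_cond + R_conv = 1.155 m·K/W; Q = 14.35/1.155 = 12.4 W/m.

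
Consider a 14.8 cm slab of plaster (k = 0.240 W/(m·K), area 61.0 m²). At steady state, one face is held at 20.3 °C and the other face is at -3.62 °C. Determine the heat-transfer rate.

Q = kA·ΔT/L = 0.240 × 61.0 × |20.3 °C − -3.62 °C| / 0.148 = 2370 W

Q = 2.37 kW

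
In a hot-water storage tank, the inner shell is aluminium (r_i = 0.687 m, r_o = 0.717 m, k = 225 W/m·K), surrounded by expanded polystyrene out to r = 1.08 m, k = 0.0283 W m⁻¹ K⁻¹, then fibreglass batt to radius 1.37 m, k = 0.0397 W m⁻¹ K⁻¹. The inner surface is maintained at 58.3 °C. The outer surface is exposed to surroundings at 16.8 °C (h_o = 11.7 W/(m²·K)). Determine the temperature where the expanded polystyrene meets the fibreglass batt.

Resistance network (inner→outer):
  R_aluminium = (1/0.687 − 1/0.717)/(4πk) = 0.06090/(4π·225) = 2.154×10^-5 K/W
  R_expanded polystyrene = (1/0.717 − 1/1.08)/(4πk) = 0.4688/(4π·0.0283) = 1.318 K/W
  R_fibreglass batt = (1/1.08 − 1/1.37)/(4πk) = 0.1960/(4π·0.0397) = 0.3929 K/W
  R_conv,out = 1/(4πr²h) = 1/(4π·1.37²·11.7) = 0.003624 K/W
ΣR = 2.154×10^-5 + 1.318 + 0.3929 + 0.003624 = 1.715 K/W
Q = ΔT/ΣR = (58.3 °C − 16.8 °C)/1.715 = 24.20 W
From the inner boundary to the expanded polystyrene/fibreglass batt interface, ΣR_partial = 1.318 K/W.
T_interface = T_in − Q·ΣR_partial = 58.3 °C − (24.20)(1.318) = 26.4 °C

T = 26.4 °C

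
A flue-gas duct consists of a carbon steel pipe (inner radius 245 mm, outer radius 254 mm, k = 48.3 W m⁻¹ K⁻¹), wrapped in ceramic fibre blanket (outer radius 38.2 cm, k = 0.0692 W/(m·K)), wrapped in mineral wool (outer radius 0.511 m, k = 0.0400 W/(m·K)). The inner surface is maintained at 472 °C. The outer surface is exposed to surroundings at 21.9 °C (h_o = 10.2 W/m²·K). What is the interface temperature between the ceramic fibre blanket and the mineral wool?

T = 273 °C

Series thermal resistances, inner to outer:
  R'_carbon steel = ln(0.254/0.245)/(2πk) = 0.03608/(2π·48.3) = 1.189×10^-4 m·K/W
  R'_ceramic fibre blanket = ln(0.382/0.254)/(2πk) = 0.4081/(2π·0.0692) = 0.9386 m·K/W
  R'_mineral wool = ln(0.511/0.382)/(2πk) = 0.2909/(2π·0.0400) = 1.158 m·K/W
  R'_conv,out = 1/(2πr h) = 1/(2π·0.511·10.2) = 0.03054 m·K/W
ΣR = 1.189×10^-4 + 0.9386 + 1.158 + 0.03054 = 2.127 m·K/W
Q' = ΔT/ΣR = (472 °C − 21.9 °C)/2.127 = 211.6 W/m
From the inner boundary to the ceramic fibre blanket/mineral wool interface, ΣR_partial = 0.9387 m·K/W.
T_interface = T_in − Q'·ΣR_partial = 472 °C − (211.6)(0.9387) = 273 °C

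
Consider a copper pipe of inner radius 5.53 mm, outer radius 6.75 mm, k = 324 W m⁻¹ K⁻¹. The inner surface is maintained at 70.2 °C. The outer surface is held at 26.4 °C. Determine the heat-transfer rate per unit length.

Q' = 447 kW/m

Q' = 2πk·ΔT/ln(r₂/r₁) = 2π × 324 × 43.8 / ln(0.00675/0.00553) = 4.47×10^5 W/m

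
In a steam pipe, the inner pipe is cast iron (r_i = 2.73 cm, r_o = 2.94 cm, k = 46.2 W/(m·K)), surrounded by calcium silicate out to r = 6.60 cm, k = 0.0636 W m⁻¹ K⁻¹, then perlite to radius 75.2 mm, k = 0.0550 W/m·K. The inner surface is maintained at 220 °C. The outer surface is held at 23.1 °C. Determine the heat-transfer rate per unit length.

Q' = 82.0 W/m

Series thermal resistances, inner to outer:
  R'_cast iron = ln(0.0294/0.0273)/(2πk) = 0.07411/(2π·46.2) = 2.553×10^-4 m·K/W
  R'_calcium silicate = ln(0.0660/0.0294)/(2πk) = 0.8087/(2π·0.0636) = 2.024 m·K/W
  R'_perlite = ln(0.0752/0.0660)/(2πk) = 0.1305/(2π·0.0550) = 0.3776 m·K/W
ΣR = 2.553×10^-4 + 2.024 + 0.3776 = 2.402 m·K/W
Q' = ΔT/ΣR = (220 °C − 23.1 °C)/2.402 = 82.0 W/m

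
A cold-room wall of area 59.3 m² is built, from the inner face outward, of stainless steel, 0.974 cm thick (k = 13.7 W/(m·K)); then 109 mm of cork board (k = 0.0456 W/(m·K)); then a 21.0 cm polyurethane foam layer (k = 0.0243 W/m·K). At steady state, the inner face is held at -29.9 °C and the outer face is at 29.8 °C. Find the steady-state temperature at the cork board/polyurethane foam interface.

Treat each layer as a resistance in series:
  R_stainless steel = L/(kA) = 0.00974/(13.7·59.3) = 1.199×10^-5 K/W
  R_cork board = L/(kA) = 0.109/(0.0456·59.3) = 0.04031 K/W
  R_polyurethane foam = L/(kA) = 0.210/(0.0243·59.3) = 0.1457 K/W
ΣR = 1.199×10^-5 + 0.04031 + 0.1457 = 0.1860 K/W
Q = ΔT/ΣR = (-29.9 °C − 29.8 °C)/0.1860 = -321.0 W
From the inner boundary to the cork board/polyurethane foam interface, ΣR_partial = 0.04032 K/W.
T_interface = T_in − Q·ΣR_partial = -29.9 °C − (-321.0)(0.04032) = -17.0 °C

T = -17.0 °C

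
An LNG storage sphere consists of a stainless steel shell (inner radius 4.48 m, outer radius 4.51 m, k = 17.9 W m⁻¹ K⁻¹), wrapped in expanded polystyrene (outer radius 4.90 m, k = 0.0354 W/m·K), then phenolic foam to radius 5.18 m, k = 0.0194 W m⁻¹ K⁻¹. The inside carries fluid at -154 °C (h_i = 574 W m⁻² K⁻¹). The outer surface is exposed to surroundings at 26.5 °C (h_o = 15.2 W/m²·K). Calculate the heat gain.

Q = 2120 W

Series thermal resistances, inner to outer:
  R_conv,in = 1/(4πr²h) = 1/(4π·4.48²·574) = 6.908×10^-6 K/W
  R_stainless steel = (1/4.48 − 1/4.51)/(4πk) = 0.001485/(4π·17.9) = 6.601×10^-6 K/W
  R_expanded polystyrene = (1/4.51 − 1/4.90)/(4πk) = 0.01765/(4π·0.0354) = 0.03967 K/W
  R_phenolic foam = (1/4.90 − 1/5.18)/(4πk) = 0.01103/(4π·0.0194) = 0.04525 K/W
  R_conv,out = 1/(4πr²h) = 1/(4π·5.18²·15.2) = 1.951×10^-4 K/W
ΣR = 6.908×10^-6 + 6.601×10^-6 + 0.03967 + 0.04525 + 1.951×10^-4 = 0.08513 K/W
Q = ΔT/ΣR = (-154 °C − 26.5 °C)/0.08513 = -2120 W
(Negative Q ⇒ heat flows inward; heat gain = 2120 W.)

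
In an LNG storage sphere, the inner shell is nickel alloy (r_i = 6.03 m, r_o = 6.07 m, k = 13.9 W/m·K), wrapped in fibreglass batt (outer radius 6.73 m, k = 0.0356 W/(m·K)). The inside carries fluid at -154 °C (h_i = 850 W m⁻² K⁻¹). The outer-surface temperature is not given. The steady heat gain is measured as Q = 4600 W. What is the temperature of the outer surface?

T_out = 12.2 °C

Series resistances:
  R_conv,in = 1/(4πr²h) = 1/(4π·6.03²·850) = 2.575×10^-6 K/W
  R_nickel alloy = (1/6.03 − 1/6.07)/(4πk) = 0.001093/(4π·13.9) = 6.256×10^-6 K/W
  R_fibreglass batt = (1/6.07 − 1/6.73)/(4πk) = 0.01616/(4π·0.0356) = 0.03611 K/W
ΣR = 0.03612 K/W
ΔT = Q·ΣR = 4600 × 0.03612 = 166.2 K
Heat flows inward, so T_out = T_in + ΔT = -154 + 166.2 = 12.2 °C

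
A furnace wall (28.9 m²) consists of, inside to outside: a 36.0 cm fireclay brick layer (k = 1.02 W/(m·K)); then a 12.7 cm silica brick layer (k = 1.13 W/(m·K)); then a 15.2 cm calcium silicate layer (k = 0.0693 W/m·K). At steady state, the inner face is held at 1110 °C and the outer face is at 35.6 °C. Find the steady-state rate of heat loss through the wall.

Series thermal resistances, inner to outer:
  R_fireclay brick = L/(kA) = 0.360/(1.02·28.9) = 0.01221 K/W
  R_silica brick = L/(kA) = 0.127/(1.13·28.9) = 0.003889 K/W
  R_calcium silicate = L/(kA) = 0.152/(0.0693·28.9) = 0.07589 K/W
ΣR = 0.01221 + 0.003889 + 0.07589 = 0.09199 K/W
Q = ΔT/ΣR = (1110 °C − 35.6 °C)/0.09199 = 11700 W

Q = 11.7 kW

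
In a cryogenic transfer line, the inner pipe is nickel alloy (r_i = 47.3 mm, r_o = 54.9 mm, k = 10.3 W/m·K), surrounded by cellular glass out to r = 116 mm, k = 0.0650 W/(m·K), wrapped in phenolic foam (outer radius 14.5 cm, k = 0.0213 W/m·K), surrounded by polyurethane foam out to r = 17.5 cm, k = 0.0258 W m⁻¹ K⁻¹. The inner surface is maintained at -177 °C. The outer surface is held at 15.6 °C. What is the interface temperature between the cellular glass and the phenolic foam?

T = -101 °C

Series thermal resistances, inner to outer:
  R'_nickel alloy = ln(0.0549/0.0473)/(2πk) = 0.1490/(2π·10.3) = 0.002302 m·K/W
  R'_cellular glass = ln(0.116/0.0549)/(2πk) = 0.7481/(2π·0.0650) = 1.832 m·K/W
  R'_phenolic foam = ln(0.145/0.116)/(2πk) = 0.2231/(2π·0.0213) = 1.667 m·K/W
  R'_polyurethane foam = ln(0.175/0.145)/(2πk) = 0.1881/(2π·0.0258) = 1.160 m·K/W
ΣR = 0.002302 + 1.832 + 1.667 + 1.160 = 4.661 m·K/W
Q' = ΔT/ΣR = (-177 °C − 15.6 °C)/4.661 = -41.32 W/m
From the inner boundary to the cellular glass/phenolic foam interface, ΣR_partial = 1.834 m·K/W.
T_interface = T_in − Q'·ΣR_partial = -177 °C − (-41.32)(1.834) = -101 °C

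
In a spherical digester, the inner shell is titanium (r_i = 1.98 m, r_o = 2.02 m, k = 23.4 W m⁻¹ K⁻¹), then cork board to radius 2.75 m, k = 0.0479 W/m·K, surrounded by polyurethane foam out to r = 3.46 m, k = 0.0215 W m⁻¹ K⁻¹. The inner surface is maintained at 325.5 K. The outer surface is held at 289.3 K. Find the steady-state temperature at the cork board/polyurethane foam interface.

Series thermal resistances, inner to outer:
  R_titanium = (1/1.98 − 1/2.02)/(4πk) = 0.01000/(4π·23.4) = 3.401×10^-5 K/W
  R_cork board = (1/2.02 − 1/2.75)/(4πk) = 0.1314/(4π·0.0479) = 0.2183 K/W
  R_polyurethane foam = (1/2.75 − 1/3.46)/(4πk) = 0.07462/(4π·0.0215) = 0.2762 K/W
ΣR = 3.401×10^-5 + 0.2183 + 0.2762 = 0.4945 K/W
Q = ΔT/ΣR = (325.5 K − 289.3 K)/0.4945 = 73.21 W
From the inner boundary to the cork board/polyurethane foam interface, ΣR_partial = 0.2183 K/W.
T_interface = T_in − Q·ΣR_partial = 325.5 K − (73.21)(0.2183) = 309.5 K

T = 309.5 K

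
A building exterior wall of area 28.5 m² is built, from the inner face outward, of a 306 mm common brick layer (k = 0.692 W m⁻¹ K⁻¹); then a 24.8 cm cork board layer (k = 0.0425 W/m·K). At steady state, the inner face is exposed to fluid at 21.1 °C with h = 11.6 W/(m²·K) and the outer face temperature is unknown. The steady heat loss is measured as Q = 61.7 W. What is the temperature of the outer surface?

T_out = 7.32 °C

Sum the resistances:
  R_conv,in = 1/(hA) = 1/(11.6·28.5) = 0.003025 K/W
  R_common brick = L/(kA) = 0.306/(0.692·28.5) = 0.01552 K/W
  R_cork board = L/(kA) = 0.248/(0.0425·28.5) = 0.2047 K/W
ΣR = 0.2233 K/W
ΔT = Q·ΣR = 61.7 × 0.2233 = 13.78 K
Heat flows outward, so T_out = T_in − ΔT = 21.1 − 13.78 = 7.32 °C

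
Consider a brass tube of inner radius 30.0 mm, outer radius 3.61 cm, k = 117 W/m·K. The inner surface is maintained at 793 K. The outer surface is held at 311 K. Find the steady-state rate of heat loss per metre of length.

Q' = 2πk·ΔT/ln(r₂/r₁) = 2π × 117 × 482 / ln(0.0361/0.0300) = 1.91×10^6 W/m

Q' = 1910 kW/m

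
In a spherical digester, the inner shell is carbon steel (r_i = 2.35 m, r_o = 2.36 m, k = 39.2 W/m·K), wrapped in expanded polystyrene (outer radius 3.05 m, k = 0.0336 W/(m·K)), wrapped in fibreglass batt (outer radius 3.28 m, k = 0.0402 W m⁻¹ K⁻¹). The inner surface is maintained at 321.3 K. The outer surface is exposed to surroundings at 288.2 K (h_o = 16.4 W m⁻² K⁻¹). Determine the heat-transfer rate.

Resistance network (inner→outer):
  R_carbon steel = (1/2.35 − 1/2.36)/(4πk) = 0.001803/(4π·39.2) = 3.660×10^-6 K/W
  R_expanded polystyrene = (1/2.36 − 1/3.05)/(4πk) = 0.09586/(4π·0.0336) = 0.2270 K/W
  R_fibreglass batt = (1/3.05 − 1/3.28)/(4πk) = 0.02299/(4π·0.0402) = 0.04551 K/W
  R_conv,out = 1/(4πr²h) = 1/(4π·3.28²·16.4) = 4.510×10^-4 K/W
ΣR = 3.660×10^-6 + 0.2270 + 0.04551 + 4.510×10^-4 = 0.2730 K/W
Q = ΔT/ΣR = (321.3 K − 288.2 K)/0.2730 = 121 W

Q = 121 W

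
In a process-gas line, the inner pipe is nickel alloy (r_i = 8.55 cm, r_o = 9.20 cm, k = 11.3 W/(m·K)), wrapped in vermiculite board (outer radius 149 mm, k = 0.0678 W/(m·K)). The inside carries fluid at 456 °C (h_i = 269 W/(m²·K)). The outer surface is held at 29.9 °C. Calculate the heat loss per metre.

Series thermal resistances, inner to outer:
  R'_conv,in = 1/(2πr h) = 1/(2π·0.0855·269) = 0.006920 m·K/W
  R'_nickel alloy = ln(0.0920/0.0855)/(2πk) = 0.07327/(2π·11.3) = 0.001032 m·K/W
  R'_vermiculite board = ln(0.149/0.0920)/(2πk) = 0.4822/(2π·0.0678) = 1.132 m·K/W
ΣR = 0.006920 + 0.001032 + 1.132 = 1.140 m·K/W
Q' = ΔT/ΣR = (456 °C − 29.9 °C)/1.140 = 374 W/m

Q' = 374 W/m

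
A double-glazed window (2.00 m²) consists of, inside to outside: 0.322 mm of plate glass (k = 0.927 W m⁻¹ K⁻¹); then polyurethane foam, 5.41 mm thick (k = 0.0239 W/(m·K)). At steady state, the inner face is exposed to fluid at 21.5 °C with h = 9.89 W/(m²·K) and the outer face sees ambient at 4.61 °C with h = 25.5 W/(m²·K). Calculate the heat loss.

Q = 92.0 W

Series thermal resistances, inner to outer:
  R_conv,in = 1/(hA) = 1/(9.89·2.00) = 0.05056 K/W
  R_plate glass = L/(kA) = 3.22×10^-4/(0.927·2.00) = 1.737×10^-4 K/W
  R_polyurethane foam = L/(kA) = 0.00541/(0.0239·2.00) = 0.1132 K/W
  R_conv,out = 1/(hA) = 1/(25.5·2.00) = 0.01961 K/W
ΣR = 0.05056 + 1.737×10^-4 + 0.1132 + 0.01961 = 0.1835 K/W
Q = ΔT/ΣR = (21.5 °C − 4.61 °C)/0.1835 = 92.0 W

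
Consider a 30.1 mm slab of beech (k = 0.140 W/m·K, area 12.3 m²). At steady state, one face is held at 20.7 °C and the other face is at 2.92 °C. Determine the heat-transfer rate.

Q = 1020 W

Q = kA·ΔT/L = 0.140 × 12.3 × |20.7 °C − 2.92 °C| / 0.0301 = 1020 W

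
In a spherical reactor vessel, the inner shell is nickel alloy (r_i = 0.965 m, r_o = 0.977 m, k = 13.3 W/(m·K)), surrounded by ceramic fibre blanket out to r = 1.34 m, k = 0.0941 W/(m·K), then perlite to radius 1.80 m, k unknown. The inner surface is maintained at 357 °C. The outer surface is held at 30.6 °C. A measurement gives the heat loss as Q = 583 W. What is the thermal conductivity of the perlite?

k = 0.0467 W/m·K

ΣR = ΔT/Q = |357 − 30.6|/583 = 0.5599 K/W
Known resistances:
  R_nickel alloy = (1/0.965 − 1/0.977)/(4πk) = 0.01273/(4π·13.3) = 7.615×10^-5 K/W
  R_ceramic fibre blanket = (1/0.977 − 1/1.34)/(4πk) = 0.2773/(4π·0.0941) = 0.2345 K/W
R_perlite = ΣR − ΣR_known = 0.5599 − 0.2346 = 0.3253 K/W
(1/r₁−1/r₂)/(4πk) = 0.3253 ⇒ k = 0.1907/(4π·0.3253) = 0.0467 W/m·K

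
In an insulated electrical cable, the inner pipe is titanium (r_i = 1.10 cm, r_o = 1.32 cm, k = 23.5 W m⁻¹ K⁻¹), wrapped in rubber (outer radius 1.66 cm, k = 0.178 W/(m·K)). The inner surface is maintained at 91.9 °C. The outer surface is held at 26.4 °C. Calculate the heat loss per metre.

Q' = 318 W/m

Series thermal resistances, inner to outer:
  R'_titanium = ln(0.0132/0.0110)/(2πk) = 0.1823/(2π·23.5) = 0.001235 m·K/W
  R'_rubber = ln(0.0166/0.0132)/(2πk) = 0.2292/(2π·0.178) = 0.2049 m·K/W
ΣR = 0.001235 + 0.2049 = 0.2061 m·K/W
Q' = ΔT/ΣR = (91.9 °C − 26.4 °C)/0.2061 = 318 W/m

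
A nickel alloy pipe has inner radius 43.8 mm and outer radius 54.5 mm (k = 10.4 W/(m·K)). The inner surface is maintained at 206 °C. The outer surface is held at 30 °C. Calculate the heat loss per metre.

Q' = 2πk·ΔT/ln(r₂/r₁) = 2π × 10.4 × 176 / ln(0.0545/0.0438) = 52600 W/m

Q' = 52.6 kW/m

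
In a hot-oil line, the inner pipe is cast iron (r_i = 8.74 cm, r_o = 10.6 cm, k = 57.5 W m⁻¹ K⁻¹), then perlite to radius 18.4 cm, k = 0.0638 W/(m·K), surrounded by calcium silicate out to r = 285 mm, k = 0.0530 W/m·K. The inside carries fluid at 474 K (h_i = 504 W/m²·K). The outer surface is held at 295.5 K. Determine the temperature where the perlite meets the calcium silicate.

T = 383 K

Series thermal resistances, inner to outer:
  R'_conv,in = 1/(2πr h) = 1/(2π·0.0874·504) = 0.003613 m·K/W
  R'_cast iron = ln(0.106/0.0874)/(2πk) = 0.1929/(2π·57.5) = 5.341×10^-4 m·K/W
  R'_perlite = ln(0.184/0.106)/(2πk) = 0.5515/(2π·0.0638) = 1.376 m·K/W
  R'_calcium silicate = ln(0.285/0.184)/(2πk) = 0.4376/(2π·0.0530) = 1.314 m·K/W
ΣR = 0.003613 + 5.341×10^-4 + 1.376 + 1.314 = 2.694 m·K/W
Q' = ΔT/ΣR = (474 K − 295.5 K)/2.694 = 66.26 W/m
From the inner boundary to the perlite/calcium silicate interface, ΣR_partial = 1.380 m·K/W.
T_interface = T_in − Q'·ΣR_partial = 474 K − (66.26)(1.380) = 383 K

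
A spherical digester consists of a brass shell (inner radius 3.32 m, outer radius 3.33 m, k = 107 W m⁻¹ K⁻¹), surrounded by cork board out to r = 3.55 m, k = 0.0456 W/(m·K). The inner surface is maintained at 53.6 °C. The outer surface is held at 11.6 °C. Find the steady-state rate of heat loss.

Q = 1290 W

Treat each layer as a resistance in series:
  R_brass = (1/3.32 − 1/3.33)/(4πk) = 9.045×10^-4/(4π·107) = 6.727×10^-7 K/W
  R_cork board = (1/3.33 − 1/3.55)/(4πk) = 0.01861/(4π·0.0456) = 0.03248 K/W
ΣR = 6.727×10^-7 + 0.03248 = 0.03248 K/W
Q = ΔT/ΣR = (53.6 °C − 11.6 °C)/0.03248 = 1290 W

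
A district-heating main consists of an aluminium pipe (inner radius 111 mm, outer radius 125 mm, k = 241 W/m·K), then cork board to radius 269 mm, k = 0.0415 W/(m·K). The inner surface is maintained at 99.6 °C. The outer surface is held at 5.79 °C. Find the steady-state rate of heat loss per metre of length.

Q' = 31.9 W/m

Resistance network (inner→outer):
  R'_aluminium = ln(0.125/0.111)/(2πk) = 0.1188/(2π·241) = 7.844×10^-5 m·K/W
  R'_cork board = ln(0.269/0.125)/(2πk) = 0.7664/(2π·0.0415) = 2.939 m·K/W
ΣR = 7.844×10^-5 + 2.939 = 2.939 m·K/W
Q' = ΔT/ΣR = (99.6 °C − 5.79 °C)/2.939 = 31.9 W/m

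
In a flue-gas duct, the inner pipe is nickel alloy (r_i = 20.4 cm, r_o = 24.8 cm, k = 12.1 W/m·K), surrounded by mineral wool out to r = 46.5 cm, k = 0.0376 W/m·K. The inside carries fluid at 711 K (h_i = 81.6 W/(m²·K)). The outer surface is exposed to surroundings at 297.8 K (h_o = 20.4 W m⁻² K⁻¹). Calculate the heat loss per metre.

Q' = 154 W/m

Series thermal resistances, inner to outer:
  R'_conv,in = 1/(2πr h) = 1/(2π·0.204·81.6) = 0.009561 m·K/W
  R'_nickel alloy = ln(0.248/0.204)/(2πk) = 0.1953/(2π·12.1) = 0.002569 m·K/W
  R'_mineral wool = ln(0.465/0.248)/(2πk) = 0.6286/(2π·0.0376) = 2.661 m·K/W
  R'_conv,out = 1/(2πr h) = 1/(2π·0.465·20.4) = 0.01678 m·K/W
ΣR = 0.009561 + 0.002569 + 2.661 + 0.01678 = 2.690 m·K/W
Q' = ΔT/ΣR = (711 K − 297.8 K)/2.690 = 154 W/m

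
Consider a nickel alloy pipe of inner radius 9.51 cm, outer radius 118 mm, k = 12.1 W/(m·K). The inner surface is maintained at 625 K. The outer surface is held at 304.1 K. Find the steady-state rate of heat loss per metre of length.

Q' = 2πk·ΔT/ln(r₂/r₁) = 2π × 12.1 × 320.9 / ln(0.118/0.0951) = 1.13×10^5 W/m

Q' = 1.13×10^5 W/m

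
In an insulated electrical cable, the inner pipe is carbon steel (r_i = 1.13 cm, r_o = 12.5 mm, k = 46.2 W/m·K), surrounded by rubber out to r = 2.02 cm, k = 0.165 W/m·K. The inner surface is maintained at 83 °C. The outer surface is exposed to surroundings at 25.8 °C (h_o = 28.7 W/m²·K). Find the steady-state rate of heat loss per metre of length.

Resistance network (inner→outer):
  R'_carbon steel = ln(0.0125/0.0113)/(2πk) = 0.1009/(2π·46.2) = 3.477×10^-4 m·K/W
  R'_rubber = ln(0.0202/0.0125)/(2πk) = 0.4800/(2π·0.165) = 0.4630 m·K/W
  R'_conv,out = 1/(2πr h) = 1/(2π·0.0202·28.7) = 0.2745 m·K/W
ΣR = 3.477×10^-4 + 0.4630 + 0.2745 = 0.7378 m·K/W
Q' = ΔT/ΣR = (83 °C − 25.8 °C)/0.7378 = 77.5 W/m

Q' = 77.5 W/m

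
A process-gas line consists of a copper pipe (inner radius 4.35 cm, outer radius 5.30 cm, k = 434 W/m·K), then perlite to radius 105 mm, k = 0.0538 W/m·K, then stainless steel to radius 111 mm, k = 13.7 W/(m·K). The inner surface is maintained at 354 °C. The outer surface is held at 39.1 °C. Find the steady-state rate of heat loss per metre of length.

Q' = 156 W/m

Treat each layer as a resistance in series:
  R'_copper = ln(0.0530/0.0435)/(2πk) = 0.1975/(2π·434) = 7.244×10^-5 m·K/W
  R'_perlite = ln(0.105/0.0530)/(2πk) = 0.6837/(2π·0.0538) = 2.022 m·K/W
  R'_stainless steel = ln(0.111/0.105)/(2πk) = 0.05557/(2π·13.7) = 6.456×10^-4 m·K/W
ΣR = 7.244×10^-5 + 2.022 + 6.456×10^-4 = 2.023 m·K/W
Q' = ΔT/ΣR = (354 °C − 39.1 °C)/2.023 = 156 W/m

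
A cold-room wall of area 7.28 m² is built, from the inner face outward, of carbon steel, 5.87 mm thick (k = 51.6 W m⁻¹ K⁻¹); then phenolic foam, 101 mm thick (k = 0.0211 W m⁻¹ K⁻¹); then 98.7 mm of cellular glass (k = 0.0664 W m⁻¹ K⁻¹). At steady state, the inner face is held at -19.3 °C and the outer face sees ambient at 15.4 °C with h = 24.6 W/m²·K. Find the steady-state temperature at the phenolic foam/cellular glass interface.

Resistance network (inner→outer):
  R_carbon steel = L/(kA) = 0.00587/(51.6·7.28) = 1.563×10^-5 K/W
  R_phenolic foam = L/(kA) = 0.101/(0.0211·7.28) = 0.6575 K/W
  R_cellular glass = L/(kA) = 0.0987/(0.0664·7.28) = 0.2042 K/W
  R_conv,out = 1/(hA) = 1/(24.6·7.28) = 0.005584 K/W
ΣR = 1.563×10^-5 + 0.6575 + 0.2042 + 0.005584 = 0.8673 K/W
Q = ΔT/ΣR = (-19.3 °C − 15.4 °C)/0.8673 = -40.01 W
From the inner boundary to the phenolic foam/cellular glass interface, ΣR_partial = 0.6575 K/W.
T_interface = T_in − Q·ΣR_partial = -19.3 °C − (-40.01)(0.6575) = 7.01 °C

T = 7.01 °C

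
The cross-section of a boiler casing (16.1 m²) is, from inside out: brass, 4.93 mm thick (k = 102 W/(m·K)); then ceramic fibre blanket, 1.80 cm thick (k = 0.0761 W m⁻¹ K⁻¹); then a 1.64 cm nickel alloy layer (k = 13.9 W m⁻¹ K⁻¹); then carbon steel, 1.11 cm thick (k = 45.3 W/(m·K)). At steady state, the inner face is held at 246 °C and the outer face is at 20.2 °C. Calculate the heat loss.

Series thermal resistances, inner to outer:
  R_brass = L/(kA) = 0.00493/(102·16.1) = 3.002×10^-6 K/W
  R_ceramic fibre blanket = L/(kA) = 0.0180/(0.0761·16.1) = 0.01469 K/W
  R_nickel alloy = L/(kA) = 0.0164/(13.9·16.1) = 7.328×10^-5 K/W
  R_carbon steel = L/(kA) = 0.0111/(45.3·16.1) = 1.522×10^-5 K/W
ΣR = 3.002×10^-6 + 0.01469 + 7.328×10^-5 + 1.522×10^-5 = 0.01478 K/W
Q = ΔT/ΣR = (246 °C − 20.2 °C)/0.01478 = 15300 W

Q = 15.3 kW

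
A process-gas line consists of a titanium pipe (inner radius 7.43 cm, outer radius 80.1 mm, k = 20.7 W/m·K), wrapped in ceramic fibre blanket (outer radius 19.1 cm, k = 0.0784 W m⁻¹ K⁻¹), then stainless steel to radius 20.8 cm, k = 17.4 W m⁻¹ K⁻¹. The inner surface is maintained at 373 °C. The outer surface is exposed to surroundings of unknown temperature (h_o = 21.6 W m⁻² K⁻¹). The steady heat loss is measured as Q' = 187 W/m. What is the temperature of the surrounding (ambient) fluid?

Sum the resistances:
  R'_titanium = ln(0.0801/0.0743)/(2πk) = 0.07516/(2π·20.7) = 5.779×10^-4 m·K/W
  R'_ceramic fibre blanket = ln(0.191/0.0801)/(2πk) = 0.8690/(2π·0.0784) = 1.764 m·K/W
  R'_stainless steel = ln(0.208/0.191)/(2πk) = 0.08526/(2π·17.4) = 7.799×10^-4 m·K/W
  R'_conv,out = 1/(2πr h) = 1/(2π·0.208·21.6) = 0.03542 m·K/W
ΣR = 1.801 m·K/W
ΔT = Q'·ΣR = 187 × 1.801 = 336.8 K
Heat flows outward, so T_out = T_in − ΔT = 373 − 336.8 = 36.2 °C

T_out = 36.2 °C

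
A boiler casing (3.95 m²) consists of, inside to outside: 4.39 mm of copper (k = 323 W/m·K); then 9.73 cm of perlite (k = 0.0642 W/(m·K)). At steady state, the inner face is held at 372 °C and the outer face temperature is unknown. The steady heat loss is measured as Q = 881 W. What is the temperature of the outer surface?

Sum the resistances:
  R_copper = L/(kA) = 0.00439/(323·3.95) = 3.441×10^-6 K/W
  R_perlite = L/(kA) = 0.0973/(0.0642·3.95) = 0.3837 K/W
ΣR = 0.3837 K/W
ΔT = Q·ΣR = 881 × 0.3837 = 338.0 K
Heat flows outward, so T_out = T_in − ΔT = 372 − 338.0 = 34.0 °C

T_out = 34.0 °C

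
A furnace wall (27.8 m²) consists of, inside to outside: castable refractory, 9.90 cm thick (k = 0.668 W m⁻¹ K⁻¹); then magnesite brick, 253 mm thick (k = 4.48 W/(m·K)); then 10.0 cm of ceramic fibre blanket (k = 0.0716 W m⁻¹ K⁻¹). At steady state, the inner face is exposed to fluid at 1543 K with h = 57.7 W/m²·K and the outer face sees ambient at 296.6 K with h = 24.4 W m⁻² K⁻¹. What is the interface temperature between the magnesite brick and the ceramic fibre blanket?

T = 1376 K

Resistance network (inner→outer):
  R_conv,in = 1/(hA) = 1/(57.7·27.8) = 6.234×10^-4 K/W
  R_castable refractory = L/(kA) = 0.0990/(0.668·27.8) = 0.005331 K/W
  R_magnesite brick = L/(kA) = 0.253/(4.48·27.8) = 0.002031 K/W
  R_ceramic fibre blanket = L/(kA) = 0.100/(0.0716·27.8) = 0.05024 K/W
  R_conv,out = 1/(hA) = 1/(24.4·27.8) = 0.001474 K/W
ΣR = 6.234×10^-4 + 0.005331 + 0.002031 + 0.05024 + 0.001474 = 0.05970 K/W
Q = ΔT/ΣR = (1543 K − 296.6 K)/0.05970 = 20880 W
From the inner boundary to the magnesite brick/ceramic fibre blanket interface, ΣR_partial = 0.007985 K/W.
T_interface = T_in − Q·ΣR_partial = 1543 K − (20880)(0.007985) = 1376 K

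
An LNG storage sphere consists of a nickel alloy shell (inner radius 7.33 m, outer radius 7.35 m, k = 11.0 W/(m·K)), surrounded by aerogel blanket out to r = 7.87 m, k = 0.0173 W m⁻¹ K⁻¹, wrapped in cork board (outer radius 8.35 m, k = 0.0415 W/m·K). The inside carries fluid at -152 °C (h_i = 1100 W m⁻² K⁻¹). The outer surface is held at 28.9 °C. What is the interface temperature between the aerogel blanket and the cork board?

T = -16.9 °C

Series thermal resistances, inner to outer:
  R_conv,in = 1/(4πr²h) = 1/(4π·7.33²·1100) = 1.346×10^-6 K/W
  R_nickel alloy = (1/7.33 − 1/7.35)/(4πk) = 3.712×10^-4/(4π·11.0) = 2.686×10^-6 K/W
  R_aerogel blanket = (1/7.35 − 1/7.87)/(4πk) = 0.008990/(4π·0.0173) = 0.04135 K/W
  R_cork board = (1/7.87 − 1/8.35)/(4πk) = 0.007304/(4π·0.0415) = 0.01401 K/W
ΣR = 1.346×10^-6 + 2.686×10^-6 + 0.04135 + 0.01401 = 0.05536 K/W
Q = ΔT/ΣR = (-152 °C − 28.9 °C)/0.05536 = -3268 W
From the inner boundary to the aerogel blanket/cork board interface, ΣR_partial = 0.04135 K/W.
T_interface = T_in − Q·ΣR_partial = -152 °C − (-3268)(0.04135) = -16.9 °C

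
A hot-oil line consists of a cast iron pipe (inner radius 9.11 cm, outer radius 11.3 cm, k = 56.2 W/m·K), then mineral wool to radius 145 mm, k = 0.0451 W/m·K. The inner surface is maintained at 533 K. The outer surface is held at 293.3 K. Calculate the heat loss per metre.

Q' = 272 W/m

Resistance network (inner→outer):
  R'_cast iron = ln(0.113/0.0911)/(2πk) = 0.2154/(2π·56.2) = 6.101×10^-4 m·K/W
  R'_mineral wool = ln(0.145/0.113)/(2πk) = 0.2493/(2π·0.0451) = 0.8799 m·K/W
ΣR = 6.101×10^-4 + 0.8799 = 0.8805 m·K/W
Q' = ΔT/ΣR = (533 K − 293.3 K)/0.8805 = 272 W/m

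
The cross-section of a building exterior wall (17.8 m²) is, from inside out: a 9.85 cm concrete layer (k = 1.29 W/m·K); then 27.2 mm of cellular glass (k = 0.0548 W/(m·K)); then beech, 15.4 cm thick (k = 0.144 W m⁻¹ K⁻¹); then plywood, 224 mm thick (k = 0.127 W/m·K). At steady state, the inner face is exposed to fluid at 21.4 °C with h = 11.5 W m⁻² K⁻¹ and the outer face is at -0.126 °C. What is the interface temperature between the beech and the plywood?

T = 10.7 °C

Treat each layer as a resistance in series:
  R_conv,in = 1/(hA) = 1/(11.5·17.8) = 0.004885 K/W
  R_concrete = L/(kA) = 0.0985/(1.29·17.8) = 0.004290 K/W
  R_cellular glass = L/(kA) = 0.0272/(0.0548·17.8) = 0.02788 K/W
  R_beech = L/(kA) = 0.154/(0.144·17.8) = 0.06008 K/W
  R_plywood = L/(kA) = 0.224/(0.127·17.8) = 0.09909 K/W
ΣR = 0.004885 + 0.004290 + 0.02788 + 0.06008 + 0.09909 = 0.1962 K/W
Q = ΔT/ΣR = (21.4 °C − -0.126 °C)/0.1962 = 109.7 W
From the inner boundary to the beech/plywood interface, ΣR_partial = 0.09713 K/W.
T_interface = T_in − Q·ΣR_partial = 21.4 °C − (109.7)(0.09713) = 10.7 °C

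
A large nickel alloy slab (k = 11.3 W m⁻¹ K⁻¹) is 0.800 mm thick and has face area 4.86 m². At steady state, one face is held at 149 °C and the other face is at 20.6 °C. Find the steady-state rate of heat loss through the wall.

Q = kA·ΔT/L = 11.3 × 4.86 × |149 °C − 20.6 °C| / 8.00×10^-4 = 8.81×10^6 W

Q = 8810 kW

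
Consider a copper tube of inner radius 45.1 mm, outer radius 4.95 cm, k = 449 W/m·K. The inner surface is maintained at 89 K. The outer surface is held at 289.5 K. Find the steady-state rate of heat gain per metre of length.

Q' = 2πk·ΔT/ln(r₂/r₁) = 2π × 449 × 200.5 / ln(0.0495/0.0451) = 6.08×10^6 W/m

Q' = 6.08×10^6 W/m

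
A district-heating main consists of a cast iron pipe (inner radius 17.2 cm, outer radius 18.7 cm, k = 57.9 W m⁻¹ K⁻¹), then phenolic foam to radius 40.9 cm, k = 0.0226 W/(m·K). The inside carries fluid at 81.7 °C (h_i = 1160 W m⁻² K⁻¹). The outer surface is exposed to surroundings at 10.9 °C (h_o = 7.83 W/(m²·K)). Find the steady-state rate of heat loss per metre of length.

Q' = 12.7 W/m

Treat each layer as a resistance in series:
  R'_conv,in = 1/(2πr h) = 1/(2π·0.172·1160) = 7.977×10^-4 m·K/W
  R'_cast iron = ln(0.187/0.172)/(2πk) = 0.08361/(2π·57.9) = 2.298×10^-4 m·K/W
  R'_phenolic foam = ln(0.409/0.187)/(2πk) = 0.7826/(2π·0.0226) = 5.511 m·K/W
  R'_conv,out = 1/(2πr h) = 1/(2π·0.409·7.83) = 0.04970 m·K/W
ΣR = 7.977×10^-4 + 2.298×10^-4 + 5.511 + 0.04970 = 5.562 m·K/W
Q' = ΔT/ΣR = (81.7 °C − 10.9 °C)/5.562 = 12.7 W/m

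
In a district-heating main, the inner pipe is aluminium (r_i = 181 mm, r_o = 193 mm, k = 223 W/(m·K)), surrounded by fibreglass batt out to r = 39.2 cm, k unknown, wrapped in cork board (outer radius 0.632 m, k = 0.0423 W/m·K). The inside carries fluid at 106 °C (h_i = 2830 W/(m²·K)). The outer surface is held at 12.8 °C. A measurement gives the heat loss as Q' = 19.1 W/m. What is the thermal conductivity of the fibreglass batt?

k = 0.0366 W/m·K

ΣR = ΔT/Q' = |106 − 12.8|/19.1 = 4.880 m·K/W
Known resistances:
  R'_conv,in = 1/(2πr h) = 1/(2π·0.181·2830) = 3.107×10^-4 m·K/W
  R'_aluminium = ln(0.193/0.181)/(2πk) = 0.06419/(2π·223) = 4.581×10^-5 m·K/W
  R'_cork board = ln(0.632/0.392)/(2πk) = 0.4776/(2π·0.0423) = 1.797 m·K/W
R_fibreglass batt = ΣR − ΣR_known = 4.880 − 1.797 = 3.083 m·K/W
ln(r₂/r₁)/(2πk) = 3.083 ⇒ k = 0.7086/(2π·3.083) = 0.0366 W/m·K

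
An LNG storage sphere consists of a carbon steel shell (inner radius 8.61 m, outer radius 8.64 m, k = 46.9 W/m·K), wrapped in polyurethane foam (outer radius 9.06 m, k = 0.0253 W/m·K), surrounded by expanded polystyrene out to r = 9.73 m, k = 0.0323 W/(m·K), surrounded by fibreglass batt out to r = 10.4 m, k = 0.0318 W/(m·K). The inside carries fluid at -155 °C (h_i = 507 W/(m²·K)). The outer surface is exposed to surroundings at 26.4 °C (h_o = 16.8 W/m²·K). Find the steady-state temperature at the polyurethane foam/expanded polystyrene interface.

Series thermal resistances, inner to outer:
  R_conv,in = 1/(4πr²h) = 1/(4π·8.61²·507) = 2.117×10^-6 K/W
  R_carbon steel = (1/8.61 − 1/8.64)/(4πk) = 4.033×10^-4/(4π·46.9) = 6.843×10^-7 K/W
  R_polyurethane foam = (1/8.64 − 1/9.06)/(4πk) = 0.005365/(4π·0.0253) = 0.01688 K/W
  R_expanded polystyrene = (1/9.06 − 1/9.73)/(4πk) = 0.007600/(4π·0.0323) = 0.01872 K/W
  R_fibreglass batt = (1/9.73 − 1/10.4)/(4πk) = 0.006621/(4π·0.0318) = 0.01657 K/W
  R_conv,out = 1/(4πr²h) = 1/(4π·10.4²·16.8) = 4.379×10^-5 K/W
ΣR = 2.117×10^-6 + 6.843×10^-7 + 0.01688 + 0.01872 + 0.01657 + 4.379×10^-5 = 0.05222 K/W
Q = ΔT/ΣR = (-155 °C − 26.4 °C)/0.05222 = -3474 W
From the inner boundary to the polyurethane foam/expanded polystyrene interface, ΣR_partial = 0.01688 K/W.
T_interface = T_in − Q·ΣR_partial = -155 °C − (-3474)(0.01688) = -96.4 °C

T = -96.4 °C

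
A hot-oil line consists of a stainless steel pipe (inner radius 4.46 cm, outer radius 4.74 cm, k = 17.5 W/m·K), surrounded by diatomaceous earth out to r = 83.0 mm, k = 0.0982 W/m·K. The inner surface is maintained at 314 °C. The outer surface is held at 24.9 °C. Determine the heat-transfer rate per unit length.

Series thermal resistances, inner to outer:
  R'_stainless steel = ln(0.0474/0.0446)/(2πk) = 0.06089/(2π·17.5) = 5.538×10^-4 m·K/W
  R'_diatomaceous earth = ln(0.0830/0.0474)/(2πk) = 0.5602/(2π·0.0982) = 0.9080 m·K/W
ΣR = 5.538×10^-4 + 0.9080 = 0.9086 m·K/W
Q' = ΔT/ΣR = (314 °C − 24.9 °C)/0.9086 = 318 W/m

Q' = 318 W/m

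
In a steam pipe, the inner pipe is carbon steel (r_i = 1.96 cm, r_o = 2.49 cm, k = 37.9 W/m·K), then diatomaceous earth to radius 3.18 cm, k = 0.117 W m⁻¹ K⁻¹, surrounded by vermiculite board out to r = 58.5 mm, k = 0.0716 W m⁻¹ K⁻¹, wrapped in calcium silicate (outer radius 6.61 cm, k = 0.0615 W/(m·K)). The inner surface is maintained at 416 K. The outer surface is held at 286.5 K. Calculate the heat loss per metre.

Resistance network (inner→outer):
  R'_carbon steel = ln(0.0249/0.0196)/(2πk) = 0.2393/(2π·37.9) = 0.001005 m·K/W
  R'_diatomaceous earth = ln(0.0318/0.0249)/(2πk) = 0.2446/(2π·0.117) = 0.3327 m·K/W
  R'_vermiculite board = ln(0.0585/0.0318)/(2πk) = 0.6096/(2π·0.0716) = 1.355 m·K/W
  R'_calcium silicate = ln(0.0661/0.0585)/(2πk) = 0.1221/(2π·0.0615) = 0.3161 m·K/W
ΣR = 0.001005 + 0.3327 + 1.355 + 0.3161 = 2.005 m·K/W
Q' = ΔT/ΣR = (416 K − 286.5 K)/2.005 = 64.6 W/m

Q' = 64.6 W/m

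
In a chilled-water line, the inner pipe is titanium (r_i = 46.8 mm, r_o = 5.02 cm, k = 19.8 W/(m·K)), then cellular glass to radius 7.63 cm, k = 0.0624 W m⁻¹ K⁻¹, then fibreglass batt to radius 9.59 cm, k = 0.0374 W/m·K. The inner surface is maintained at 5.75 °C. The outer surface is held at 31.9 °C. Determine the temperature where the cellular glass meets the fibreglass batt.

T = 19.4 °C

Series thermal resistances, inner to outer:
  R'_titanium = ln(0.0502/0.0468)/(2πk) = 0.07013/(2π·19.8) = 5.637×10^-4 m·K/W
  R'_cellular glass = ln(0.0763/0.0502)/(2πk) = 0.4187/(2π·0.0624) = 1.068 m·K/W
  R'_fibreglass batt = ln(0.0959/0.0763)/(2πk) = 0.2286/(2π·0.0374) = 0.9729 m·K/W
ΣR = 5.637×10^-4 + 1.068 + 0.9729 = 2.041 m·K/W
Q' = ΔT/ΣR = (5.75 °C − 31.9 °C)/2.041 = -12.81 W/m
From the inner boundary to the cellular glass/fibreglass batt interface, ΣR_partial = 1.069 m·K/W.
T_interface = T_in − Q'·ΣR_partial = 5.75 °C − (-12.81)(1.069) = 19.4 °C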